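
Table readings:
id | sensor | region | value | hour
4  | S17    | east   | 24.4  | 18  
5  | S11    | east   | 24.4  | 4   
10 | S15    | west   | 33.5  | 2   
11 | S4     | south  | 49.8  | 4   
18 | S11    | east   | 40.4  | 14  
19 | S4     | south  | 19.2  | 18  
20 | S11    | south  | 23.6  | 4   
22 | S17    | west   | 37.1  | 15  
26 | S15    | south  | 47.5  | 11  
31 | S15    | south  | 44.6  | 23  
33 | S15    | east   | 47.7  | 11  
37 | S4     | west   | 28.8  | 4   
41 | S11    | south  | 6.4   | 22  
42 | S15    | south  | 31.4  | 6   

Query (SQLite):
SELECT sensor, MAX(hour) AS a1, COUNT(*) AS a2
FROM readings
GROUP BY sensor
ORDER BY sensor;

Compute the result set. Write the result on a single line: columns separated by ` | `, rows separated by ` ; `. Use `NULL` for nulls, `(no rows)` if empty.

Group readings by sensor.
Per group compute: MAX(hour), COUNT(*).
  S11: ids {5, 18, 20, 41} → MAX(hour)=22, COUNT(*)=4
  S15: ids {10, 26, 31, 33, 42} → MAX(hour)=23, COUNT(*)=5
  S17: ids {4, 22} → MAX(hour)=18, COUNT(*)=2
  S4: ids {11, 19, 37} → MAX(hour)=18, COUNT(*)=3

S11 | 22 | 4 ; S15 | 23 | 5 ; S17 | 18 | 2 ; S4 | 18 | 3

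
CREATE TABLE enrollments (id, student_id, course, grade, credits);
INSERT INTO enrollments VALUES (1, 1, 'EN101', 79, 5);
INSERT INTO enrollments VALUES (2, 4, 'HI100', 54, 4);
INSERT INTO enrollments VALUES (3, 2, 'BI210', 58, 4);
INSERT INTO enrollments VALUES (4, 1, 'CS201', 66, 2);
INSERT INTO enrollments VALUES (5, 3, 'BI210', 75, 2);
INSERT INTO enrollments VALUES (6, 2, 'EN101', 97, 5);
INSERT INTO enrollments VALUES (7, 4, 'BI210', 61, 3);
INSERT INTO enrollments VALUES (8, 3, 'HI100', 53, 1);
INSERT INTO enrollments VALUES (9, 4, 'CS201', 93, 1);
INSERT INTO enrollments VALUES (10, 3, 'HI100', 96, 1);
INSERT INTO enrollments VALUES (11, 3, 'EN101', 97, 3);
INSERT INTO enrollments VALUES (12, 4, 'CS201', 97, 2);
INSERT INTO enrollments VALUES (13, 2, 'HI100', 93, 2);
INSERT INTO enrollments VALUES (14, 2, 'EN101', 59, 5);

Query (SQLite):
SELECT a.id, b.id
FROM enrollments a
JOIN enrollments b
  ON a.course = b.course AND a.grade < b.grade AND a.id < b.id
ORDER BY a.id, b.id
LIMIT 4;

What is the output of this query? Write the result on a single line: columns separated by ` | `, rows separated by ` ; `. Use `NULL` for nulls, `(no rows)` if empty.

1 | 6 ; 1 | 11 ; 2 | 10 ; 2 | 13

Pairs (a,b) with same course, a.grade < b.grade, a.id < b.id.
course groups: BI210:{3,5,7} CS201:{4,9,12} EN101:{1,6,11,14} HI100:{2,8,10,13}
Ordered by (a.id, b.id); first 4.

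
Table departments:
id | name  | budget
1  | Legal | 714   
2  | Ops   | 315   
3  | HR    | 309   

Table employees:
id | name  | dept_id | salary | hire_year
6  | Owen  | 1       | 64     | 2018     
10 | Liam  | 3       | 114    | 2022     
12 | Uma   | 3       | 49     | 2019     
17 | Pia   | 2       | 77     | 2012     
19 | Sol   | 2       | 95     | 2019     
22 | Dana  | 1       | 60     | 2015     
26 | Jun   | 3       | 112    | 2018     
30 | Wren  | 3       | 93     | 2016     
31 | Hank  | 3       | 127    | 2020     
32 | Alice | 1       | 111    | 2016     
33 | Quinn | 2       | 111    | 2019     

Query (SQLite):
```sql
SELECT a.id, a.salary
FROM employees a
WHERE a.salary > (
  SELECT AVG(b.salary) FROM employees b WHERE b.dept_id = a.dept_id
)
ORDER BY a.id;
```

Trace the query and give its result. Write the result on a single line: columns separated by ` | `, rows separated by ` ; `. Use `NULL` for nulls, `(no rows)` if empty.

For each employees row a, compute AVG(salary) over rows sharing a.dept_id.
Keep row a if a.salary > that per-group AVG.
  dept_id=1: AVG(salary) = 78.333333
  dept_id=2: AVG(salary) = 94.333333
  dept_id=3: AVG(salary) = 99.0

10 | 114 ; 19 | 95 ; 26 | 112 ; 31 | 127 ; 32 | 111 ; 33 | 111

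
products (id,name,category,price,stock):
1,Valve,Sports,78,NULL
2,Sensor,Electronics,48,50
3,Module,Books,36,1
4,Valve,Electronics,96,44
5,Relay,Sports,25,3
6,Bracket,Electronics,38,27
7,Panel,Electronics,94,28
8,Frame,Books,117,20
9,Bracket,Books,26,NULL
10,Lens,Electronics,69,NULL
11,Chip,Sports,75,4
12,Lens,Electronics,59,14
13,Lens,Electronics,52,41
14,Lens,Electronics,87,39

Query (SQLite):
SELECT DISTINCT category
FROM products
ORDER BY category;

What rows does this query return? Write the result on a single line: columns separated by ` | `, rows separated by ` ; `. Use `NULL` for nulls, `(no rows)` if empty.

Collect distinct category values from products.

Books ; Electronics ; Sports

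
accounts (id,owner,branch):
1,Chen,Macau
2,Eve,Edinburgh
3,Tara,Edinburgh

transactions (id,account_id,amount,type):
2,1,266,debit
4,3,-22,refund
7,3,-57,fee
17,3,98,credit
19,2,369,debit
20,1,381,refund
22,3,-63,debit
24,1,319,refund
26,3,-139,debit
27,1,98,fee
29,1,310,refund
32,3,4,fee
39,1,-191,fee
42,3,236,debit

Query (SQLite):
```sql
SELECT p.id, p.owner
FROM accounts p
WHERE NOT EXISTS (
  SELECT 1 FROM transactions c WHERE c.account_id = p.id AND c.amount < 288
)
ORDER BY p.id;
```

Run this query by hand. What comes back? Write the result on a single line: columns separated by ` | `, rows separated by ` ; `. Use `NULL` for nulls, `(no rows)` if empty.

2 | Eve

For each accounts row, check whether any transactions with matching account_id has amount < 288.
Keep rows where that is false.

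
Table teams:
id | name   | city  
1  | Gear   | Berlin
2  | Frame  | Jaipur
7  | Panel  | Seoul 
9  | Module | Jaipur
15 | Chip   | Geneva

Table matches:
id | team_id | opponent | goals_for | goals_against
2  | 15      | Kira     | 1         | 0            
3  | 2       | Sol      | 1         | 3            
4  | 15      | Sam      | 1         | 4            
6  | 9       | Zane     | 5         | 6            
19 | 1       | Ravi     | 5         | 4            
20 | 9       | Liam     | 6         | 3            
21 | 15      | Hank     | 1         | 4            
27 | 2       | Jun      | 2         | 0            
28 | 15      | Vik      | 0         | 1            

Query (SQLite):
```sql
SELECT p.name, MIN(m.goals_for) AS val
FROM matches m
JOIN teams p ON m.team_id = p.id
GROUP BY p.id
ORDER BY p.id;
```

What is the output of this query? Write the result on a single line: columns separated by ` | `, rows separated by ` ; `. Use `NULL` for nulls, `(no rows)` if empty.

Join each matches row to its teams via team_id.
Group joined rows by teams.id; compute MIN(m.goals_for) per group.
  1: ids {19} → MIN(m.goals_for)=5
  2: ids {3, 27} → MIN(m.goals_for)=1
  9: ids {6, 20} → MIN(m.goals_for)=5
  15: ids {2, 4, 21, 28} → MIN(m.goals_for)=0

Gear | 5 ; Frame | 1 ; Module | 5 ; Chip | 0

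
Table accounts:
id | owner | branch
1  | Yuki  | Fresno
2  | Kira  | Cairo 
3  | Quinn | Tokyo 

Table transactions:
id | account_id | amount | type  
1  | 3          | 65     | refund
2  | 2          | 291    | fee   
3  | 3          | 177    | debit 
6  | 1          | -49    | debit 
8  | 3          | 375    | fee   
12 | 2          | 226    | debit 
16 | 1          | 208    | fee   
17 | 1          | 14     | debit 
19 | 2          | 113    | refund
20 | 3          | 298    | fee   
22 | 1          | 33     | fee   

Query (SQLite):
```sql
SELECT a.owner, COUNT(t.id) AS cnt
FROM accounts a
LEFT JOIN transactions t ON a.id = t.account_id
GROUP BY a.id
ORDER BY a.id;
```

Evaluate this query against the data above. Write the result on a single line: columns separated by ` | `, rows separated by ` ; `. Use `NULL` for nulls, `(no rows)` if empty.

LEFT JOIN keeps every accounts row; unmatched ones get NULL for transactions columns.
Group by accounts.id and compute COUNT(t.id). COUNT(col) of an all-NULL group is 0.
  1: ids {6, 16, 17, 22} → COUNT(t.id)=4
  2: ids {2, 12, 19} → COUNT(t.id)=3
  3: ids {1, 3, 8, 20} → COUNT(t.id)=4

Yuki | 4 ; Kira | 3 ; Quinn | 4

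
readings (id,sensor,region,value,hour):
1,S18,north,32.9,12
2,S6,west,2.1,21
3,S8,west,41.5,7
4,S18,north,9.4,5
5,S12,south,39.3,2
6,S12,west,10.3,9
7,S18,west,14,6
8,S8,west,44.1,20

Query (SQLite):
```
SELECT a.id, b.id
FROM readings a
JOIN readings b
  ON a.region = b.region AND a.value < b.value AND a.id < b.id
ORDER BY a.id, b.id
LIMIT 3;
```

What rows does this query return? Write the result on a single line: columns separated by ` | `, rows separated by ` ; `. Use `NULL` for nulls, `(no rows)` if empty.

Pairs (a,b) with same region, a.value < b.value, a.id < b.id.
region groups: north:{1,4} south:{5} west:{2,3,6,7,8}
Ordered by (a.id, b.id); first 3.

2 | 3 ; 2 | 6 ; 2 | 7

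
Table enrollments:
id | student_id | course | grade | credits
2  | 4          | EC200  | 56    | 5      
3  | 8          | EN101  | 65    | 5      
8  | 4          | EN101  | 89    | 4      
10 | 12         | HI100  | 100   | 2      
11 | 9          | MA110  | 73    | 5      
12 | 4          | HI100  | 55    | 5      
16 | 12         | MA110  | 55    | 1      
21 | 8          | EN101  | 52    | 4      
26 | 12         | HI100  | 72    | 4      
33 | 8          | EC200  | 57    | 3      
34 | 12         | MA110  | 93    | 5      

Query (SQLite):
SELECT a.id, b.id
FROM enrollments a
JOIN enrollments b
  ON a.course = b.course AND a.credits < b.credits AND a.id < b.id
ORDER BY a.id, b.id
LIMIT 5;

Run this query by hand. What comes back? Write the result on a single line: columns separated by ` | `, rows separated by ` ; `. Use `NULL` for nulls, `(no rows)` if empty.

Pairs (a,b) with same course, a.credits < b.credits, a.id < b.id.
course groups: EC200:{2,33} EN101:{3,8,21} HI100:{10,12,26} MA110:{11,16,34}
Ordered by (a.id, b.id); first 5.

10 | 12 ; 10 | 26 ; 16 | 34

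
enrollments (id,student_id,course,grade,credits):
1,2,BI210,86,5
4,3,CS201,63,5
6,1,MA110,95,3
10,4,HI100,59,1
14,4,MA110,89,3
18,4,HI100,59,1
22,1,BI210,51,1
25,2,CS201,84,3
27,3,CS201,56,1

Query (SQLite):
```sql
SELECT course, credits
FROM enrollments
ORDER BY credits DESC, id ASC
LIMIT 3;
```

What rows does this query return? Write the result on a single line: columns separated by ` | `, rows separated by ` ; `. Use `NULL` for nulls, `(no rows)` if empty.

BI210 | 5 ; CS201 | 5 ; MA110 | 3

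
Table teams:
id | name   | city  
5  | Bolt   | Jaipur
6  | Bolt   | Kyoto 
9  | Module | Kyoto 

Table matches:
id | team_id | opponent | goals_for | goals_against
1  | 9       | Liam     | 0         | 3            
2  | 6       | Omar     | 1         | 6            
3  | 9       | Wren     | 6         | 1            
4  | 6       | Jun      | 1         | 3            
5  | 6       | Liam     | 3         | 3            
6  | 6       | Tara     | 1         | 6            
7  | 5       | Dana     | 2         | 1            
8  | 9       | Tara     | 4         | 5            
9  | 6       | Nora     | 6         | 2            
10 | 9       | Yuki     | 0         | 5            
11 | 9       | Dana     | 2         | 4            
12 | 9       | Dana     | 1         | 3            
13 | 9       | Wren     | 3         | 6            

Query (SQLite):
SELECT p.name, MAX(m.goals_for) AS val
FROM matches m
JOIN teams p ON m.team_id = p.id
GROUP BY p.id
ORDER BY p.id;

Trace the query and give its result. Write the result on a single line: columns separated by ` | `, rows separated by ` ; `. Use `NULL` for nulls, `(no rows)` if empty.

Bolt | 2 ; Bolt | 6 ; Module | 6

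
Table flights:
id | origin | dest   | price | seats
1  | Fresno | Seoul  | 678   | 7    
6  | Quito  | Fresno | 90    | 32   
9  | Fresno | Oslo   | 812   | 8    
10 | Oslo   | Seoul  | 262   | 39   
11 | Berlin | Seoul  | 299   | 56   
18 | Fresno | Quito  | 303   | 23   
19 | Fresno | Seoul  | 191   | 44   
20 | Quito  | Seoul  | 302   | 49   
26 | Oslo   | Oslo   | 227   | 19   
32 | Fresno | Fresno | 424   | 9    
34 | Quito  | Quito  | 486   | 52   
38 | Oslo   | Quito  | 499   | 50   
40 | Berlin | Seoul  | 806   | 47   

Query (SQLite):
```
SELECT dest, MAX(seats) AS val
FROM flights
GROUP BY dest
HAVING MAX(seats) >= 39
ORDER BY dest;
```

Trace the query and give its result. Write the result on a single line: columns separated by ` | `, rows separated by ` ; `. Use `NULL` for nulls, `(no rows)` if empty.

Quito | 52 ; Seoul | 56

Partition flights by dest; compute MAX(seats) within each group.
HAVING: keep groups where MAX(seats) >= 39.
  Fresno: ids {6, 32} → MAX(seats)=32
  Oslo: ids {9, 26} → MAX(seats)=19
  Quito: ids {18, 34, 38} → MAX(seats)=52
  Seoul: ids {1, 10, 11, 19, 20, 40} → MAX(seats)=56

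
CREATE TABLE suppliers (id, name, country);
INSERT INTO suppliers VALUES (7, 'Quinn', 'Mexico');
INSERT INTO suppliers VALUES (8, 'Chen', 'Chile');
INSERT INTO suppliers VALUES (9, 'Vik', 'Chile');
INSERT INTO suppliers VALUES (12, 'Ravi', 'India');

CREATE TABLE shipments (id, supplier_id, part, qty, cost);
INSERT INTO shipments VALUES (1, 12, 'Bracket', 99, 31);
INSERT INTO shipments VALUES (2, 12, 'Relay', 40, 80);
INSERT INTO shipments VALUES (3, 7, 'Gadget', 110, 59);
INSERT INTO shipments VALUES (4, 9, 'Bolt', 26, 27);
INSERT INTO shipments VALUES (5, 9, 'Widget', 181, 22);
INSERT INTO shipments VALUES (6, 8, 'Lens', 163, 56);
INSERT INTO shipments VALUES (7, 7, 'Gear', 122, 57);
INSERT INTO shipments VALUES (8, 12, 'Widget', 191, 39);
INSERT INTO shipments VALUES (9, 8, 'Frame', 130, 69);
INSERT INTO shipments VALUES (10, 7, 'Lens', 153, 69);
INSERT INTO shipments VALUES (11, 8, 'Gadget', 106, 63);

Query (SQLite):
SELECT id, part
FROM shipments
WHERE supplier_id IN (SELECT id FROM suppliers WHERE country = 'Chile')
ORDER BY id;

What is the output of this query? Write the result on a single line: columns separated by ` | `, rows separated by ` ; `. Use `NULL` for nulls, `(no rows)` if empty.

Inner query: suppliers.id where country = 'Chile'.
Outer: keep shipments rows whose supplier_id is in that set.
Inner query → {8, 9}

4 | Bolt ; 5 | Widget ; 6 | Lens ; 9 | Frame ; 11 | Gadget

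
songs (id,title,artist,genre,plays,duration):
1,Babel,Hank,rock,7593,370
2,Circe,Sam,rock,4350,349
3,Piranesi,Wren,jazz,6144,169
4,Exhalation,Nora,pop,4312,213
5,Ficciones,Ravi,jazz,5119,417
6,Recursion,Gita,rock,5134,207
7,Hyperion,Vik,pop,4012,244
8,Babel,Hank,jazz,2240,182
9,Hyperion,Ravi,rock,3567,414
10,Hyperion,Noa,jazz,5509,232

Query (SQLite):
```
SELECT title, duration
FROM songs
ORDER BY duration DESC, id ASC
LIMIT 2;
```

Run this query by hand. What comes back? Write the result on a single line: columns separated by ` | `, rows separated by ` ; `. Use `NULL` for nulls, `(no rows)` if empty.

Ficciones | 417 ; Hyperion | 414

Sort by duration desc, tiebreak id asc: (417, id=5), (414, id=9), (370, id=1), (349, id=2), (244, id=7) …. Take first 2.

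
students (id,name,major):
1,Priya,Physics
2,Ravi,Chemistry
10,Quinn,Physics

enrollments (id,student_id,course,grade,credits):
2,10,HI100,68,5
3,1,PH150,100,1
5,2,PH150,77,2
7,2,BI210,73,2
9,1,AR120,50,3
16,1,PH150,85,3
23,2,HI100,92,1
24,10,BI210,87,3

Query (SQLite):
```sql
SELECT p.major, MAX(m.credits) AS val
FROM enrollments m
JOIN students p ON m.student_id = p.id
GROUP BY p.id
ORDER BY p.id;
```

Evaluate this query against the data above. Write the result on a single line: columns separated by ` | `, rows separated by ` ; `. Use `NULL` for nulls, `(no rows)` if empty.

Physics | 3 ; Chemistry | 2 ; Physics | 5

Join each enrollments row to its students via student_id.
Group joined rows by students.id; compute MAX(m.credits) per group.
  1: ids {3, 9, 16} → MAX(m.credits)=3
  2: ids {5, 7, 23} → MAX(m.credits)=2
  10: ids {2, 24} → MAX(m.credits)=5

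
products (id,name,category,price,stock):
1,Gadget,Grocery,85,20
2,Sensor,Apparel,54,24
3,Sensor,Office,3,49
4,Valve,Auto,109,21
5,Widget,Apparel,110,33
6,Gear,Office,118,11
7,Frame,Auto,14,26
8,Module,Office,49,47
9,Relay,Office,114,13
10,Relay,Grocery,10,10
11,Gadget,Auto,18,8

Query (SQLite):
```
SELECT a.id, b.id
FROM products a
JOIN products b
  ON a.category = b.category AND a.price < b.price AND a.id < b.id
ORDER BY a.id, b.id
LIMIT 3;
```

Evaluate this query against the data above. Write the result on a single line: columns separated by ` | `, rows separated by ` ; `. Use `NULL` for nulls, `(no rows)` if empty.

2 | 5 ; 3 | 6 ; 3 | 8

Pairs (a,b) with same category, a.price < b.price, a.id < b.id.
category groups: Apparel:{2,5} Auto:{4,7,11} Grocery:{1,10} Office:{3,6,8,9}
Ordered by (a.id, b.id); first 3.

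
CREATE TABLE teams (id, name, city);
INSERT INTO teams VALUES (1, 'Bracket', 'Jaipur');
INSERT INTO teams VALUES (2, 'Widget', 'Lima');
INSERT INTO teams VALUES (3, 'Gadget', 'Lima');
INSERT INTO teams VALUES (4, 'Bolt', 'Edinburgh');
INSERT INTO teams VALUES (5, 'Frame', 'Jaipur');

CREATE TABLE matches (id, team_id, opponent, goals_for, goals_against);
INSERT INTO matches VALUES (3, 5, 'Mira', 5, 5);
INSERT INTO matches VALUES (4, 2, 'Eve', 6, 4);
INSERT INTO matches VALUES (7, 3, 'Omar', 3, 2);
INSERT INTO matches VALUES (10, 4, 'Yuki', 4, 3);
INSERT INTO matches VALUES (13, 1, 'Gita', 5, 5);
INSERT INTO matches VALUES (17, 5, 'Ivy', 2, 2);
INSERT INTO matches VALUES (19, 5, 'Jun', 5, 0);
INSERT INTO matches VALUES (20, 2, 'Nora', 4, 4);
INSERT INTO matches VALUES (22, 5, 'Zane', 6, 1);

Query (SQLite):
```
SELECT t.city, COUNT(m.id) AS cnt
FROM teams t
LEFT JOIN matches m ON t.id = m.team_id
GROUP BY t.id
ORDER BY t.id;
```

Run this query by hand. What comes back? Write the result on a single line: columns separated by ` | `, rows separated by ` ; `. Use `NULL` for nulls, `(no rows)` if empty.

Jaipur | 1 ; Lima | 2 ; Lima | 1 ; Edinburgh | 1 ; Jaipur | 4

LEFT JOIN keeps every teams row; unmatched ones get NULL for matches columns.
Group by teams.id and compute COUNT(m.id). COUNT(col) of an all-NULL group is 0.
  1: ids {13} → COUNT(m.id)=1
  2: ids {4, 20} → COUNT(m.id)=2
  3: ids {7} → COUNT(m.id)=1
  4: ids {10} → COUNT(m.id)=1
  5: ids {3, 17, 19, 22} → COUNT(m.id)=4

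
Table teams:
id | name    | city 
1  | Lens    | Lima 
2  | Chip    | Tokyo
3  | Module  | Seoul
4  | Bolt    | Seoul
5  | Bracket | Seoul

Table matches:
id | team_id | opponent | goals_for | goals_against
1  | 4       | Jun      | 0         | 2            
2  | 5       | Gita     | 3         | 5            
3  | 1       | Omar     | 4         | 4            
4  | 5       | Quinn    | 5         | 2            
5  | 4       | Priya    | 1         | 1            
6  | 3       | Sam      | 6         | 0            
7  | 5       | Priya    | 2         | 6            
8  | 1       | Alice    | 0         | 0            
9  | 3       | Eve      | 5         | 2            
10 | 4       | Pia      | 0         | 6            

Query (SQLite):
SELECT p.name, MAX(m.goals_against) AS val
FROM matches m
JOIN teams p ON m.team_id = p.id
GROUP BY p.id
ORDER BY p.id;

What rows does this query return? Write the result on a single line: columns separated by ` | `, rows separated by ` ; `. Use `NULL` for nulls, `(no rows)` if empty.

Join each matches row to its teams via team_id.
Group joined rows by teams.id; compute MAX(m.goals_against) per group.
  1: ids {3, 8} → MAX(m.goals_against)=4
  3: ids {6, 9} → MAX(m.goals_against)=2
  4: ids {1, 5, 10} → MAX(m.goals_against)=6
  5: ids {2, 4, 7} → MAX(m.goals_against)=6

Lens | 4 ; Module | 2 ; Bolt | 6 ; Bracket | 6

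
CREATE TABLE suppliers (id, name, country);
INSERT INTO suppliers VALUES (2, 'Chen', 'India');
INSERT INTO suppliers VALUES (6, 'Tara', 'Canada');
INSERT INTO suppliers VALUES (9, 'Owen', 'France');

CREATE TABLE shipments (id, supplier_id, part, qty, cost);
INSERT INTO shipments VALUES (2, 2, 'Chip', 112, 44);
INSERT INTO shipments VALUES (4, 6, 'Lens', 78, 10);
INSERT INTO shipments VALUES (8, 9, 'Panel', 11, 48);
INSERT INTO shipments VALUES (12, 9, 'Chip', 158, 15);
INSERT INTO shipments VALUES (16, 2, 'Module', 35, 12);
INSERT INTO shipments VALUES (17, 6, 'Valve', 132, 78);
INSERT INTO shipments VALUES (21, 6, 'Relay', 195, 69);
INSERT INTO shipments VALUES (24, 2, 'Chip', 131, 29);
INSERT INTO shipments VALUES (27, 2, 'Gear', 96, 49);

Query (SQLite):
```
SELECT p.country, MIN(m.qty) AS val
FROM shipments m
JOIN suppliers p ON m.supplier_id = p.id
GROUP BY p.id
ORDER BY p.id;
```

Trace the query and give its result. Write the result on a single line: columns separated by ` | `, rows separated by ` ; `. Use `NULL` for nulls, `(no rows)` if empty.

Join each shipments row to its suppliers via supplier_id.
Group joined rows by suppliers.id; compute MIN(m.qty) per group.
  2: ids {2, 16, 24, 27} → MIN(m.qty)=35
  6: ids {4, 17, 21} → MIN(m.qty)=78
  9: ids {8, 12} → MIN(m.qty)=11

India | 35 ; Canada | 78 ; France | 11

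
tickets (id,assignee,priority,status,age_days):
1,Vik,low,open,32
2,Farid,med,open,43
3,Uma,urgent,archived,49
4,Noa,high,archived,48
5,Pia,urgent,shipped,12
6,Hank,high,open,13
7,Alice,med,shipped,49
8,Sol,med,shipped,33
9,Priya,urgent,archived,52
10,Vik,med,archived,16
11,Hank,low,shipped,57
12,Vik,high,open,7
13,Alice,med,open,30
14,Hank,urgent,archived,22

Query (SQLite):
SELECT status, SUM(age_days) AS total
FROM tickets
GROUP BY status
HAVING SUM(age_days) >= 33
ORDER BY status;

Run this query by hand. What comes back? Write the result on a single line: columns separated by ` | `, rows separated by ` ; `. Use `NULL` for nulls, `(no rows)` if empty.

archived | 187 ; open | 125 ; shipped | 151

Partition tickets by status; compute SUM(age_days) within each group.
HAVING: keep groups where SUM(age_days) >= 33.
  archived: ids {3, 4, 9, 10, 14} → SUM(age_days)=187
  open: ids {1, 2, 6, 12, 13} → SUM(age_days)=125
  shipped: ids {5, 7, 8, 11} → SUM(age_days)=151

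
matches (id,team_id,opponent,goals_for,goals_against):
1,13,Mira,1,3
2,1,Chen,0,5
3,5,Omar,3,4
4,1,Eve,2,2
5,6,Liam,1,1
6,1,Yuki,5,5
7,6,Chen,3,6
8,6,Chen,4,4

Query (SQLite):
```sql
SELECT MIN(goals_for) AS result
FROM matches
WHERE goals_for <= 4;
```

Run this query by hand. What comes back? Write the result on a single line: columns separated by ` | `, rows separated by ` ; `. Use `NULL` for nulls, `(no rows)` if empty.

Rows where goals_for <= 4 → goals_for values: [1, 0, 3, 2, 1, 3, 4].
MIN of non-NULL values = 0.

0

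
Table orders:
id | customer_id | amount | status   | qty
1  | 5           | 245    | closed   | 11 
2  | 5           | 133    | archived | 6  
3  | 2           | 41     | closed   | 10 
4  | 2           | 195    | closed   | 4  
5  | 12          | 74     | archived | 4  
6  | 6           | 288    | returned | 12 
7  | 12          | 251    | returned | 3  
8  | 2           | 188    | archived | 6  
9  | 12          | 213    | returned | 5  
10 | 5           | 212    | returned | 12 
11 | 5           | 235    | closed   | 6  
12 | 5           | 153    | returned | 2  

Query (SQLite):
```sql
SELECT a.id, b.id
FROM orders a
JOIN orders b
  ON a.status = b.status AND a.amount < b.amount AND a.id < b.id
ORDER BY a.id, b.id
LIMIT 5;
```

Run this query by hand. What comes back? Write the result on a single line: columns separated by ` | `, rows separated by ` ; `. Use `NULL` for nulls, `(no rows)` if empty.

Pairs (a,b) with same status, a.amount < b.amount, a.id < b.id.
status groups: archived:{2,5,8} closed:{1,3,4,11} returned:{6,7,9,10,12}
Ordered by (a.id, b.id); first 5.

2 | 8 ; 3 | 4 ; 3 | 11 ; 4 | 11 ; 5 | 8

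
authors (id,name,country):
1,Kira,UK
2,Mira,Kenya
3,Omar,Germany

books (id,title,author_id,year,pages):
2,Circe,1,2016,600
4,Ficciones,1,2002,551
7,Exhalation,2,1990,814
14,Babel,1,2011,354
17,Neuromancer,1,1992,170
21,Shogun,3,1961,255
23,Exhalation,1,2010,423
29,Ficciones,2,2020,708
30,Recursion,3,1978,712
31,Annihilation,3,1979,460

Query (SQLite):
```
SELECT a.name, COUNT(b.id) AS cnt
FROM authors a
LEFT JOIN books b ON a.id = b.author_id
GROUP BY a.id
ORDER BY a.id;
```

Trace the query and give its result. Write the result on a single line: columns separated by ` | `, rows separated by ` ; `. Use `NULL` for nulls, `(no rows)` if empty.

Kira | 5 ; Mira | 2 ; Omar | 3

LEFT JOIN keeps every authors row; unmatched ones get NULL for books columns.
Group by authors.id and compute COUNT(b.id). COUNT(col) of an all-NULL group is 0.
  1: ids {2, 4, 14, 17, 23} → COUNT(b.id)=5
  2: ids {7, 29} → COUNT(b.id)=2
  3: ids {21, 30, 31} → COUNT(b.id)=3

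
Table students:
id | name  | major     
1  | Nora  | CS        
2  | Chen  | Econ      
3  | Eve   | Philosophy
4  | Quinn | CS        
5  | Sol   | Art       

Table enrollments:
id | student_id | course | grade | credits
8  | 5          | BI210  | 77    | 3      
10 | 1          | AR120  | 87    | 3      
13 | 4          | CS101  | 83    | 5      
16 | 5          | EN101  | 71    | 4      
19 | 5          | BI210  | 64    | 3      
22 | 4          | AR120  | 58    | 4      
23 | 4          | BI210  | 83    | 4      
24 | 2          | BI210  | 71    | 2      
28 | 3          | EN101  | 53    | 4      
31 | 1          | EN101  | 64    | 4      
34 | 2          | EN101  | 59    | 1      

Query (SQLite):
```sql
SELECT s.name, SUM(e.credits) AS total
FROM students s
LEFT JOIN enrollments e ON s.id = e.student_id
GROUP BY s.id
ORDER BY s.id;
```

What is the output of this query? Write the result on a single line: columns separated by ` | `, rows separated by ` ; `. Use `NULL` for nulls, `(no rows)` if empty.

LEFT JOIN keeps every students row; unmatched ones get NULL for enrollments columns.
Group by students.id and compute SUM(e.credits). SUM over an all-NULL group is NULL.
  1: ids {10, 31} → SUM(e.credits)=7
  2: ids {24, 34} → SUM(e.credits)=3
  3: ids {28} → SUM(e.credits)=4
  4: ids {13, 22, 23} → SUM(e.credits)=13
  5: ids {8, 16, 19} → SUM(e.credits)=10

Nora | 7 ; Chen | 3 ; Eve | 4 ; Quinn | 13 ; Sol | 10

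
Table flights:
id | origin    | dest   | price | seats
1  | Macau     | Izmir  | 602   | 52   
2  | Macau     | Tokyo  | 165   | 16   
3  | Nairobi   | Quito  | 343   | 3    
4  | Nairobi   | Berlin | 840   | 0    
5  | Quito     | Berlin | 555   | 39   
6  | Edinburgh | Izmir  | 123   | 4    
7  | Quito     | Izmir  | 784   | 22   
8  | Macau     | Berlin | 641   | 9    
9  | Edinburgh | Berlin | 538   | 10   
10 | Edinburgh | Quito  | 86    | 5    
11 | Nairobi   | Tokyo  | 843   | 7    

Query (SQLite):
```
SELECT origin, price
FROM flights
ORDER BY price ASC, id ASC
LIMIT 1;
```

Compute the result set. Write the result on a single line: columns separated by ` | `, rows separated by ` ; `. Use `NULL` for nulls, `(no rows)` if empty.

Sort by price asc, tiebreak id asc: (86, id=10), (123, id=6), (165, id=2), (343, id=3) …. Take first 1.

Edinburgh | 86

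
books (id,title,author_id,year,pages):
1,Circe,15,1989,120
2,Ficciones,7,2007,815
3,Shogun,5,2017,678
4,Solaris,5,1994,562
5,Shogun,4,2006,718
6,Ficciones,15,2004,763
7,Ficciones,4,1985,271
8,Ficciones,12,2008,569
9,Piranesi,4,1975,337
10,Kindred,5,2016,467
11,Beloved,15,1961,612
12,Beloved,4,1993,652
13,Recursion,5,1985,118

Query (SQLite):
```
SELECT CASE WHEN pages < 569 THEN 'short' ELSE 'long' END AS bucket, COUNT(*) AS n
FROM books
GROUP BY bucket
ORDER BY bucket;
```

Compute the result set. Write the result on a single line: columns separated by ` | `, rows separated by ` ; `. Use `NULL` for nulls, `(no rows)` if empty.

Bucket rows by pages < 569 → 'short' else 'long'; count each bucket.

long | 7 ; short | 6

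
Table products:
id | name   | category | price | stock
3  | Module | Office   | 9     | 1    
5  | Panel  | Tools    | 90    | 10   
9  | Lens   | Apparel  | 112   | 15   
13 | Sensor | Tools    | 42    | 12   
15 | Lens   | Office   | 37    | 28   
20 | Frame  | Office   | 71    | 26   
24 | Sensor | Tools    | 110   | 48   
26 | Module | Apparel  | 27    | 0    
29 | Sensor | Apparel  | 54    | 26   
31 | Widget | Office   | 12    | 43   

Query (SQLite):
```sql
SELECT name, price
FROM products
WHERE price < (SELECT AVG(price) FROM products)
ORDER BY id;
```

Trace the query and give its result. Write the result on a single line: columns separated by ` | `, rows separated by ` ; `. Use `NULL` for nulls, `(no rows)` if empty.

Module | 9 ; Sensor | 42 ; Lens | 37 ; Module | 27 ; Sensor | 54 ; Widget | 12

Scalar subquery: AVG(price) over all products rows = 56.4.
Keep rows where price < that value.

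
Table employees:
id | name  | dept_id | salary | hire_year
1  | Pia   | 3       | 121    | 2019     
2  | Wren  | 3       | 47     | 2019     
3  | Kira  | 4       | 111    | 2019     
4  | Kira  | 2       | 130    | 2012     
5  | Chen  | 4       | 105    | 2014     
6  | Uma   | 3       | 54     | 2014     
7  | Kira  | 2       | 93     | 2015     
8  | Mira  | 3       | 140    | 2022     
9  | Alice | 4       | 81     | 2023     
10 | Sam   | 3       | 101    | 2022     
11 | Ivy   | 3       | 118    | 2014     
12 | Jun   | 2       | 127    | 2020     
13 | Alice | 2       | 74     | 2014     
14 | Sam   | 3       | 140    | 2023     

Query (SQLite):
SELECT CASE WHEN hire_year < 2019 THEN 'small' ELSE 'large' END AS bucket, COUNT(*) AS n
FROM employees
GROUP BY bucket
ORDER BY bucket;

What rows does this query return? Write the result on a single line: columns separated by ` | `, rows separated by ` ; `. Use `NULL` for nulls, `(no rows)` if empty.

Bucket rows by hire_year < 2019 → 'small' else 'large'; count each bucket.

large | 8 ; small | 6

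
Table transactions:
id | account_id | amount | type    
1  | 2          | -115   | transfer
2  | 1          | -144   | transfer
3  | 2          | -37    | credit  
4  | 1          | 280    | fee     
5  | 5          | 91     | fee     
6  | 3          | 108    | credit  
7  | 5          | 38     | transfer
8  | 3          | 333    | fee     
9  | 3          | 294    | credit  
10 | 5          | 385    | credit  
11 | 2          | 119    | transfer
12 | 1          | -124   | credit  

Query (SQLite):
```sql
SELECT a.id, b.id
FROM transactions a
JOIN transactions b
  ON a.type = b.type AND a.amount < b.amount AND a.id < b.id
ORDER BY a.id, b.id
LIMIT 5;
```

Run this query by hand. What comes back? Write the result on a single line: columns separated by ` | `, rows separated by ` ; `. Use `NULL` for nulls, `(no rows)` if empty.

Pairs (a,b) with same type, a.amount < b.amount, a.id < b.id.
type groups: credit:{3,6,9,10,12} fee:{4,5,8} transfer:{1,2,7,11}
Ordered by (a.id, b.id); first 5.

1 | 7 ; 1 | 11 ; 2 | 7 ; 2 | 11 ; 3 | 6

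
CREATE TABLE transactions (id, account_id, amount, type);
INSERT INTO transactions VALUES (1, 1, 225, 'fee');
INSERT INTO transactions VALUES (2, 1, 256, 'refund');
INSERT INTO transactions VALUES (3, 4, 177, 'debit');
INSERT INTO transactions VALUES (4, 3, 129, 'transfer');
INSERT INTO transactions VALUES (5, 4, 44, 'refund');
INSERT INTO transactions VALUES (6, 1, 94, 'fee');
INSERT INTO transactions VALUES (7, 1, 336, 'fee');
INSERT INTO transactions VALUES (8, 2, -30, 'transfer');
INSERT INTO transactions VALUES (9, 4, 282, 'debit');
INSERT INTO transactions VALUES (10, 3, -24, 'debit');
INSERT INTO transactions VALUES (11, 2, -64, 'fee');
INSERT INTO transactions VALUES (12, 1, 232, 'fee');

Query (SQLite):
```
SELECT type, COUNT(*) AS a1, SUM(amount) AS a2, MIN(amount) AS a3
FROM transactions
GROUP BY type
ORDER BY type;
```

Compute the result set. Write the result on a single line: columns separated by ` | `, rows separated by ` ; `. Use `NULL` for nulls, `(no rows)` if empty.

Group transactions by type.
Per group compute: COUNT(*), SUM(amount), MIN(amount).
  debit: ids {3, 9, 10} → COUNT(*)=3, SUM(amount)=435, MIN(amount)=-24
  fee: ids {1, 6, 7, 11, 12} → COUNT(*)=5, SUM(amount)=823, MIN(amount)=-64
  refund: ids {2, 5} → COUNT(*)=2, SUM(amount)=300, MIN(amount)=44
  transfer: ids {4, 8} → COUNT(*)=2, SUM(amount)=99, MIN(amount)=-30

debit | 3 | 435 | -24 ; fee | 5 | 823 | -64 ; refund | 2 | 300 | 44 ; transfer | 2 | 99 | -30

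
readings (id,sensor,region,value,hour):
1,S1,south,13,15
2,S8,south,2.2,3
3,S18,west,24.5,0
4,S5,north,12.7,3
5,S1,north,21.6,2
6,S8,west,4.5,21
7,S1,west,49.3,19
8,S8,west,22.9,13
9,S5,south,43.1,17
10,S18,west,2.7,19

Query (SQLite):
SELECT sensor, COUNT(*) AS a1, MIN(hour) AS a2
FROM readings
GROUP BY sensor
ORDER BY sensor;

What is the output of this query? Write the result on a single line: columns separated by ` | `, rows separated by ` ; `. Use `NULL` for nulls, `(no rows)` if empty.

S1 | 3 | 2 ; S18 | 2 | 0 ; S5 | 2 | 3 ; S8 | 3 | 3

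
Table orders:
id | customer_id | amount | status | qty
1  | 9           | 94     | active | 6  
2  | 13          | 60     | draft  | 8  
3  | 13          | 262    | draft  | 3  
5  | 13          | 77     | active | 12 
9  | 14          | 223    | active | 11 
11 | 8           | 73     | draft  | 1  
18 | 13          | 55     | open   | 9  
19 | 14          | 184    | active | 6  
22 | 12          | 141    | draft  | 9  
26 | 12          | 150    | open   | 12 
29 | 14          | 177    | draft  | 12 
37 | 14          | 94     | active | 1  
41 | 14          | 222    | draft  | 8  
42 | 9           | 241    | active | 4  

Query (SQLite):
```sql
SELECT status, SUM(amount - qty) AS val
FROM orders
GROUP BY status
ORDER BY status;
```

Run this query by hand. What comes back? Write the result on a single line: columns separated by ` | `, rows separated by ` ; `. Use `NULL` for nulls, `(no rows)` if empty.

For each row compute amount - qty.
Group by status; take SUM of the expression per group.
  active: ids {1, 5, 9, 19, 37, 42} → SUM(amount - qty)=873
  draft: ids {2, 3, 11, 22, 29, 41} → SUM(amount - qty)=894
  open: ids {18, 26} → SUM(amount - qty)=184

active | 873 ; draft | 894 ; open | 184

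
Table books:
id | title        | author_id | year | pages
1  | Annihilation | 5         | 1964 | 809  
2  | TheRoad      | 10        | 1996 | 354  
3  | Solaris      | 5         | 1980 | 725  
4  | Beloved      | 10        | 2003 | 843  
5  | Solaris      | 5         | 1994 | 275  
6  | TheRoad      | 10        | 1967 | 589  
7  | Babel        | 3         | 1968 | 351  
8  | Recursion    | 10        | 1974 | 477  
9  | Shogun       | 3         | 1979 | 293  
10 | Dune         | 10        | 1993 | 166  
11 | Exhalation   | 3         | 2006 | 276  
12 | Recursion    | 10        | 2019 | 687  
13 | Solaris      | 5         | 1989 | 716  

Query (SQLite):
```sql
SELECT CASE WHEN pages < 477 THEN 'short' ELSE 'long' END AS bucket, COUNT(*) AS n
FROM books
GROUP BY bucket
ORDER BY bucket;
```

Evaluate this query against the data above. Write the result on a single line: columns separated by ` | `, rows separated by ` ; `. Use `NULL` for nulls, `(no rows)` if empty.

long | 7 ; short | 6

Bucket rows by pages < 477 → 'short' else 'long'; count each bucket.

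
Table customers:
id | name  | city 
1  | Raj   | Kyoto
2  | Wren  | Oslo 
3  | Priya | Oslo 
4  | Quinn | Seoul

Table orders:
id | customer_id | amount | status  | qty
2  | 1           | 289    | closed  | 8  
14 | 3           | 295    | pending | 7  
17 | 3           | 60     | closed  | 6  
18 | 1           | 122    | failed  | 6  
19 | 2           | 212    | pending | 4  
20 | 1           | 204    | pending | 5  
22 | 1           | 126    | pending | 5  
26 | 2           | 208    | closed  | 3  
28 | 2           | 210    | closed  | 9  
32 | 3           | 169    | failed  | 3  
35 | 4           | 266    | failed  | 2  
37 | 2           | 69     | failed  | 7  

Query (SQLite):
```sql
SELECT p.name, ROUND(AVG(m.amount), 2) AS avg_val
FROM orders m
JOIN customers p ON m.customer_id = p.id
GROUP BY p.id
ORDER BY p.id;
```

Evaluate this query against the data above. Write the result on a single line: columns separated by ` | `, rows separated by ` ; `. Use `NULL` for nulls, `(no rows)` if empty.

Join each orders row to its customers via customer_id.
Group joined rows by customers.id; compute ROUND(AVG(m.amount), 2) per group.
  1: ids {2, 18, 20, 22} → ROUND(AVG(m.amount), 2)=185.25
  2: ids {19, 26, 28, 37} → ROUND(AVG(m.amount), 2)=174.75
  3: ids {14, 17, 32} → ROUND(AVG(m.amount), 2)=174.67
  4: ids {35} → ROUND(AVG(m.amount), 2)=266

Raj | 185.25 ; Wren | 174.75 ; Priya | 174.67 ; Quinn | 266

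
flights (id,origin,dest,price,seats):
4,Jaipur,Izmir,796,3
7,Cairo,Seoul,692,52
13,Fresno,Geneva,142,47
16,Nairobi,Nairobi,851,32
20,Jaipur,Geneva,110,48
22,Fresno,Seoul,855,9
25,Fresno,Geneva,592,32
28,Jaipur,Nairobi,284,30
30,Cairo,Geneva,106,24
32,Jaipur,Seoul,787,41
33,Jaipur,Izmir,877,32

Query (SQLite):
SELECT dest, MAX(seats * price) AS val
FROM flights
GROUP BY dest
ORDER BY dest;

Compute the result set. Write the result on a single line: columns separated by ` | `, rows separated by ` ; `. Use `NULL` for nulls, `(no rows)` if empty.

Geneva | 18944 ; Izmir | 28064 ; Nairobi | 27232 ; Seoul | 35984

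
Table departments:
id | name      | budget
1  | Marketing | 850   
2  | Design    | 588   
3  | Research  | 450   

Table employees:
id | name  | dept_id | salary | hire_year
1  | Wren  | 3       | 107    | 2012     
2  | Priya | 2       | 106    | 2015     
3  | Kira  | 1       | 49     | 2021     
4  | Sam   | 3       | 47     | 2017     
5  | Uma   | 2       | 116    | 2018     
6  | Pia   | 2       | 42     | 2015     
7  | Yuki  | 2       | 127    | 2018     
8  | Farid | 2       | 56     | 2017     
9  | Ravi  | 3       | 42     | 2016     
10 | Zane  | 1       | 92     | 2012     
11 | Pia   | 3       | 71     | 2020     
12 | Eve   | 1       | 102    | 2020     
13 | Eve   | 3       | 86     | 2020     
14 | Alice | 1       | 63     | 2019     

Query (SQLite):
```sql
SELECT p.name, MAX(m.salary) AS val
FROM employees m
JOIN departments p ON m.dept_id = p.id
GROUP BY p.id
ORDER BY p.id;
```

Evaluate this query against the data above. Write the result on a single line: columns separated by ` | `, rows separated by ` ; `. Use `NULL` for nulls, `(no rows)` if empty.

Marketing | 102 ; Design | 127 ; Research | 107

Join each employees row to its departments via dept_id.
Group joined rows by departments.id; compute MAX(m.salary) per group.
  1: ids {3, 10, 12, 14} → MAX(m.salary)=102
  2: ids {2, 5, 6, 7, 8} → MAX(m.salary)=127
  3: ids {1, 4, 9, 11, 13} → MAX(m.salary)=107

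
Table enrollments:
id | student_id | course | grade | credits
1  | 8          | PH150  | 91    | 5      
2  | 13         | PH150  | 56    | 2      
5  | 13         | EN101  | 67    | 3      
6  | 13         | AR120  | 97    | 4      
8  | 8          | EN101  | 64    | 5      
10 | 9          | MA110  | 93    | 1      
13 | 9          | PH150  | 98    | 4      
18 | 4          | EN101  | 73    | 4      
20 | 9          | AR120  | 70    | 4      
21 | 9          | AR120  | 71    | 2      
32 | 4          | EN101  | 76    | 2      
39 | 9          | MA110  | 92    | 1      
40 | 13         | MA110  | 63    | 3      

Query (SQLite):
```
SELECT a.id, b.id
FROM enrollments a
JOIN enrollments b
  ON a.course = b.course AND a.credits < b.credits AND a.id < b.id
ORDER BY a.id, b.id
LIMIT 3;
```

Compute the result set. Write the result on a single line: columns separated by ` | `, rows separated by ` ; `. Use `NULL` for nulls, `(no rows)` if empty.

Pairs (a,b) with same course, a.credits < b.credits, a.id < b.id.
course groups: AR120:{6,20,21} EN101:{5,8,18,32} MA110:{10,39,40} PH150:{1,2,13}
Ordered by (a.id, b.id); first 3.

2 | 13 ; 5 | 8 ; 5 | 18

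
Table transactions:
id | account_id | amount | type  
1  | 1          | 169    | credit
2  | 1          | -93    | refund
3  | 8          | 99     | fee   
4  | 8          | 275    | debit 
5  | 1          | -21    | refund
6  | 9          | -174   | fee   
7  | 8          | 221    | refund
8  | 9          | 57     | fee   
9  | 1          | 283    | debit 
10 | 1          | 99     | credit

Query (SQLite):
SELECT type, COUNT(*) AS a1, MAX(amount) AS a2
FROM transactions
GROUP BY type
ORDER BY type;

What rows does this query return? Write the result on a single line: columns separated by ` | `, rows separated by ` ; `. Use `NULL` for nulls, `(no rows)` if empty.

Group transactions by type.
Per group compute: COUNT(*), MAX(amount).
  credit: ids {1, 10} → COUNT(*)=2, MAX(amount)=169
  debit: ids {4, 9} → COUNT(*)=2, MAX(amount)=283
  fee: ids {3, 6, 8} → COUNT(*)=3, MAX(amount)=99
  refund: ids {2, 5, 7} → COUNT(*)=3, MAX(amount)=221

credit | 2 | 169 ; debit | 2 | 283 ; fee | 3 | 99 ; refund | 3 | 221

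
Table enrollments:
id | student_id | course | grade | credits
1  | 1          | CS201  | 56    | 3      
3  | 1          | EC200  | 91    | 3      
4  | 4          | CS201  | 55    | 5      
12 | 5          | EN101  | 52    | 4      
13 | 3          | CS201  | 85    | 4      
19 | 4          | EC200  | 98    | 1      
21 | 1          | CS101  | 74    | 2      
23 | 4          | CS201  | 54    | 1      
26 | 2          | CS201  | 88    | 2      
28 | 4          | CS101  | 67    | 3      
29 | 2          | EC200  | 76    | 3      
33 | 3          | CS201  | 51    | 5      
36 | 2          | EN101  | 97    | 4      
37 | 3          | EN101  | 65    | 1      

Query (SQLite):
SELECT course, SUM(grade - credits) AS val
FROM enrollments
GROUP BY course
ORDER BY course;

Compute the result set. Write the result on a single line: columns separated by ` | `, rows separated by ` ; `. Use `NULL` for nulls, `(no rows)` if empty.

For each row compute grade - credits.
Group by course; take SUM of the expression per group.
  CS101: ids {21, 28} → SUM(grade - credits)=136
  CS201: ids {1, 4, 13, 23, 26, 33} → SUM(grade - credits)=369
  EC200: ids {3, 19, 29} → SUM(grade - credits)=258
  EN101: ids {12, 36, 37} → SUM(grade - credits)=205

CS101 | 136 ; CS201 | 369 ; EC200 | 258 ; EN101 | 205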